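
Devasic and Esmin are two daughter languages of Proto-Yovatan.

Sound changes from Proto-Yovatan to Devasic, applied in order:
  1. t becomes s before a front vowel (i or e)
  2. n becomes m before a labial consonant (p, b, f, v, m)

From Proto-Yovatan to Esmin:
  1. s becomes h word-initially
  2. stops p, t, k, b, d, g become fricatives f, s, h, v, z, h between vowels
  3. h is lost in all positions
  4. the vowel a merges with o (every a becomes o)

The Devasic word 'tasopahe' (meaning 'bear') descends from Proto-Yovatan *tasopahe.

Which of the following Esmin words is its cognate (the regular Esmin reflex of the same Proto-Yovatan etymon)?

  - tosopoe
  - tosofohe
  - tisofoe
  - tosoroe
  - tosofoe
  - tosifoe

Esmin: *tasopahe
  tasopahe (rule 1 does not apply)
  tasopahe → tasofahe   [intervocalic lenition]
  tasofahe → tasofae   [h-loss]
  tasofae → tosofoe   [vowel merger]
  giving Esmin tosofoe.
The other candidates each miss or misapply at least one Esmin change.

tosofoe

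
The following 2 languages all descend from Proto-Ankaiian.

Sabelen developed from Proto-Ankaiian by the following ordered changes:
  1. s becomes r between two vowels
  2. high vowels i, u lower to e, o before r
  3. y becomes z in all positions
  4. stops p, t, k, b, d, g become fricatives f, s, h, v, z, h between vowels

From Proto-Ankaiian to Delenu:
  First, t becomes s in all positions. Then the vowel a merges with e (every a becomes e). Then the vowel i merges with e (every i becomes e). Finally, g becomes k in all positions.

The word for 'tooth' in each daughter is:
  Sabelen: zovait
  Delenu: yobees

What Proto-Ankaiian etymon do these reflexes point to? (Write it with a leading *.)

*yobait

Position 3: Sabelen has v, Delenu has b. Delenu preserves b here (none of its changes turn any other segment into b), so the proto-segment is *b.
Position 1: Sabelen has z, Delenu has y. Delenu preserves y here (none of its changes turn any other segment into y), so the proto-segment is *y.
Verify the candidate proto-form against each daughter:
Sabelen: *yobait
  yobait (rule 1 does not apply)
  yobait (rule 2 does not apply)
  yobait → zobait   [unconditioned shift]
  zobait → zovait   [intervocalic lenition]
  giving Sabelen zovait.
Delenu: *yobait > yobais > yobeis > yobees  (by unconditioned shift, vowel merger, vowel merger)
*yobait is the unique common source.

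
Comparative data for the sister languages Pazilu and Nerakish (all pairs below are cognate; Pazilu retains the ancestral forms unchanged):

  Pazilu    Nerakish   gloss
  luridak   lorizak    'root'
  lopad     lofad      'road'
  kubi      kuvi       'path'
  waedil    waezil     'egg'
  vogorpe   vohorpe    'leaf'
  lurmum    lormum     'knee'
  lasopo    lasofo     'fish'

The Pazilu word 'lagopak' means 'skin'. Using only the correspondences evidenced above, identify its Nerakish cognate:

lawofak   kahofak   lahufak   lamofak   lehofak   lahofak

vogorpe ~ vohorpe — Pazilu g corresponds to Nerakish h between vowels (before a back vowel).
lopad ~ lofad — Pazilu p corresponds to Nerakish f between vowels (before a back vowel).
Applying these to Pazilu 'lagopak':
  lagopak → lahopak   (g→h between vowels (before a back vowel))
  lahopak → lahofak   (p→f between vowels (before a back vowel))
So the Nerakish cognate is 'lahofak'.

lahofak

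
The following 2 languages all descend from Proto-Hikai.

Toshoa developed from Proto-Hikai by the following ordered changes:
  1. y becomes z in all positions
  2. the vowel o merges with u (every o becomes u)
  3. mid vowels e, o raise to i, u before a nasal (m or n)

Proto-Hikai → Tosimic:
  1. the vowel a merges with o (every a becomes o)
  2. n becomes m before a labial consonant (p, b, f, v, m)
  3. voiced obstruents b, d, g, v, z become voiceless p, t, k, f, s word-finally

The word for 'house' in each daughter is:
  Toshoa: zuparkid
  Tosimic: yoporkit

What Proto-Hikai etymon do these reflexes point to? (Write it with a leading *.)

Position 4: Toshoa has a, Tosimic has o. Toshoa preserves a here (none of its changes turn any other segment into a), so the proto-segment is *a.
Position 2: Toshoa has u, Tosimic has o. Taking the neighbouring segments as reconstructed: Toshoa u could go back to *o or *u; Tosimic o could go back to *a or *o — the one source consistent with every daughter is *o.
Position 8: Toshoa has d, Tosimic has t. Toshoa preserves d here (none of its changes turn any other segment into d), so the proto-segment is *d.
Verify the candidate proto-form against each daughter:
Toshoa: *yoparkid
  yoparkid → zoparkid   [unconditioned shift]
  zoparkid → zuparkid   [vowel merger]
  zuparkid (rule 3 does not apply)
  giving Toshoa zuparkid.
Tosimic: start from *yoparkid.
  rule 1 (vowel merger): yoparkid → yoporkid
  rule 2: no change — yoporkid
  rule 3 (final devoicing): yoporkid → yoporkit
  ⇒ Tosimic yoporkit
No other proto-form is consistent with every reflex, so the reconstruction is *yoparkid.

*yoparkid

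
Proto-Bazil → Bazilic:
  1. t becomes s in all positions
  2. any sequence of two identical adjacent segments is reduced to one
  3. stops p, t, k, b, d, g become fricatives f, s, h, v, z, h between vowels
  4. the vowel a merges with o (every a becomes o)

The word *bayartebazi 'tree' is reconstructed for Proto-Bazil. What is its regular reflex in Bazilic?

Bazilic: *bayartebazi > bayarsebazi > bayarsevazi > boyorsevozi  (by unconditioned shift, intervocalic lenition, vowel merger)

boyorsevozi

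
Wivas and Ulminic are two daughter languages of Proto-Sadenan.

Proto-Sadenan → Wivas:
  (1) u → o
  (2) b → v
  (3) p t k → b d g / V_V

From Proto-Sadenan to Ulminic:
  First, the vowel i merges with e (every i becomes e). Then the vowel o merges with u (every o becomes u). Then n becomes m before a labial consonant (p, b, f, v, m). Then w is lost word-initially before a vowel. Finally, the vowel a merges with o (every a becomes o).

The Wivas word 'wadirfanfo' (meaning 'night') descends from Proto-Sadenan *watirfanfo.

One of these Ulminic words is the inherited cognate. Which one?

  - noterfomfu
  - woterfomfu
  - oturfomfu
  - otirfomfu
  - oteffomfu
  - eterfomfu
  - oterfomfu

Ulminic: *watirfanfo
  watirfanfo → waterfanfo   [vowel merger]
  waterfanfo → waterfanfu   [vowel merger]
  waterfanfu → waterfamfu   [nasal place assimilation]
  waterfamfu → aterfamfu   [glide loss]
  aterfamfu → oterfomfu   [vowel merger]
  giving Ulminic oterfomfu.

oterfomfu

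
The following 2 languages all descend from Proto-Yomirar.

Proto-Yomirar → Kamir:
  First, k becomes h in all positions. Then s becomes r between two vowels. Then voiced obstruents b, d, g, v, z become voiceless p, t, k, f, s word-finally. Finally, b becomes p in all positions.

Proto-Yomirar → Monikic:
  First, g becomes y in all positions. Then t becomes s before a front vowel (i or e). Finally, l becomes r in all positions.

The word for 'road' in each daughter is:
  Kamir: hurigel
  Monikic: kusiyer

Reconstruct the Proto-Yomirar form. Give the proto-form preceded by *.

Position 3: Kamir has r, Monikic has s. Taking the neighbouring segments as reconstructed: Kamir r could go back to *s or *r; Monikic s could go back to *t or *s — the one source consistent with every daughter is *s.
Position 7: Kamir has l, Monikic has r. Kamir preserves l here (none of its changes turn any other segment into l), so the proto-segment is *l.
Verify the candidate proto-form against each daughter:
Kamir: *kusigel
  kusigel → husigel   [unconditioned shift]
  husigel → hurigel   [rhotacism]
  hurigel (rule 3 does not apply)
  hurigel (rule 4 does not apply)
  giving Kamir hurigel.
Monikic: *kusigel
  kusigel → kusiyel   [unconditioned shift]
  kusiyel (rule 2 does not apply)
  kusiyel → kusiyer   [unconditioned shift]
  giving Monikic kusiyer.
Only *kusigel yields all of Kamir hurigel, Monikic kusiyer.

*kusigel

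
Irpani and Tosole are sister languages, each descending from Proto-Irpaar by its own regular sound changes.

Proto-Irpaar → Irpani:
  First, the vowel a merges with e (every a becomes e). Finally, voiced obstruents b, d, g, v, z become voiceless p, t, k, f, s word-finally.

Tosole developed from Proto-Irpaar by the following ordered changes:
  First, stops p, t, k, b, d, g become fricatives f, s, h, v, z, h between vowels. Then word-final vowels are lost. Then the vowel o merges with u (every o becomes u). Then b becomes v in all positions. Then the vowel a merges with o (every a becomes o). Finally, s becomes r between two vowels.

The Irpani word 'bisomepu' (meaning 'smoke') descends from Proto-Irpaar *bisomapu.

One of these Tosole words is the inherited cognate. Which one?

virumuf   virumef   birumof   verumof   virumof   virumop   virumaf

virumof

Tosole: *bisomapu
  bisomapu → bisomafu   [intervocalic lenition]
  bisomafu → bisomaf   [apocope]
  bisomaf → bisumaf   [vowel merger]
  bisumaf → visumaf   [unconditioned shift]
  visumaf → visumof   [vowel merger]
  visumof → virumof   [rhotacism]
  giving Tosole virumof.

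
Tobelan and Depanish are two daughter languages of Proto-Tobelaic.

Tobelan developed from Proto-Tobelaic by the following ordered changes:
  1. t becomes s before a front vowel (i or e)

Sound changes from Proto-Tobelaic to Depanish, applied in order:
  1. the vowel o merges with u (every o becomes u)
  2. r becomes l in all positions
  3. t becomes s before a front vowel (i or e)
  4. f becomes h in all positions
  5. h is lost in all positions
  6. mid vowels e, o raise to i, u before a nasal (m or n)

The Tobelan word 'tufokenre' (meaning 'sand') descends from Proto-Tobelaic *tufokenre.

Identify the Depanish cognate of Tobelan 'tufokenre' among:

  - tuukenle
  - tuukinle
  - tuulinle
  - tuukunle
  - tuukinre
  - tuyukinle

tuukinle

Depanish: *tufokenre
  tufokenre → tufukenre   [vowel merger]
  tufukenre → tufukenle   [unconditioned shift]
  tufukenle (rule 3 does not apply)
  tufukenle → tuhukenle   [unconditioned shift]
  tuhukenle → tuukenle   [h-loss]
  tuukenle → tuukinle   [pre-nasal raising]
  giving Depanish tuukinle.
Only 'tuukinle' matches the regular Depanish development of *tufokenre.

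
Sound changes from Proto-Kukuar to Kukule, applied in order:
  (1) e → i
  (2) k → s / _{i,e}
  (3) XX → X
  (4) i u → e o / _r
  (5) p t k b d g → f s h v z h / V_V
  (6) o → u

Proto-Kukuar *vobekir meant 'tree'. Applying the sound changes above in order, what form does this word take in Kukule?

Kukule: *vobekir
  vobekir → vobikir   [vowel merger]
  vobikir → vobisir   [palatalisation]
  vobisir (rule 3 does not apply)
  vobisir → vobiser   [pre-rhotic lowering]
  vobiser → voviser   [intervocalic lenition]
  voviser → vuviser   [vowel merger]
  giving Kukule vuviser.

vuviser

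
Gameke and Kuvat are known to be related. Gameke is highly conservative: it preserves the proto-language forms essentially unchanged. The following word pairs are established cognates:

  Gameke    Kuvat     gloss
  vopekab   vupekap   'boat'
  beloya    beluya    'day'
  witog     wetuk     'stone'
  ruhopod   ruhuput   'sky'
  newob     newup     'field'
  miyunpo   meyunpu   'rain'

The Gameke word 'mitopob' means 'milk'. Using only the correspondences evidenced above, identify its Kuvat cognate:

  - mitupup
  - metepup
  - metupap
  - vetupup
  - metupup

metupup

witog ~ wetuk, miyunpo ~ meyunpu — Gameke i corresponds to Kuvat e after a consonant, before a consonant other than r, m, n, p, b, f, v.
vopekab ~ vupekap, ruhopod ~ ruhuput — Gameke o corresponds to Kuvat u after a consonant, before a labial obstruent.
newob ~ newup — Gameke o corresponds to Kuvat u after a consonant, before a labial obstruent.
vopekab ~ vupekap, newob ~ newup — Gameke b corresponds to Kuvat p word-finally.
Applying these to Gameke 'mitopob':
  mitopob → metopob   (i→e after a consonant, before a consonant other than r, m, n, p, b, f, v)
  metopob → metupob   (o→u after a consonant, before a labial obstruent)
  metupob → metupub   (o→u after a consonant, before a labial obstruent)
  metupub → metupup   (b→p word-finally)
So the Kuvat cognate is 'metupup'.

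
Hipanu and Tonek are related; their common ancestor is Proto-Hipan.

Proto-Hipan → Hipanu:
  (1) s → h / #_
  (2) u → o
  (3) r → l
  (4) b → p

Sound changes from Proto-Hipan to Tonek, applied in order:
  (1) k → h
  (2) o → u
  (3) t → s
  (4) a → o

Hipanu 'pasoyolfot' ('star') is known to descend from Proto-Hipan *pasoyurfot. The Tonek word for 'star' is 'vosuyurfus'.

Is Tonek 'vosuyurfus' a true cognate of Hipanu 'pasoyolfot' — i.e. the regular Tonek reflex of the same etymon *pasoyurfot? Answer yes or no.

no

Derive the expected Tonek reflex of *pasoyurfot:
Tonek: *pasoyurfot
  pasoyurfot (rule 1 does not apply)
  pasoyurfot → pasuyurfut   [vowel merger]
  pasuyurfut → pasuyurfus   [unconditioned shift]
  pasuyurfus → posuyurfus   [vowel merger]
  giving Tonek posuyurfus.
The regular Tonek reflex would be 'posuyurfus', but the attested form is 'vosuyurfus'. The correspondence is irregular, so they are not cognates (the Tonek form has a different source).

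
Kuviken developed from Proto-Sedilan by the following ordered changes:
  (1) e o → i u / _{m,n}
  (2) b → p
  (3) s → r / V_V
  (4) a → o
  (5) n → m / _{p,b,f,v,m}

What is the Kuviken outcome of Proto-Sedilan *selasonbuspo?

Kuviken: *selasonbuspo
  selasonbuspo → selasunbuspo   [pre-nasal raising]
  selasunbuspo → selasunpuspo   [unconditioned shift]
  selasunpuspo → selarunpuspo   [rhotacism]
  selarunpuspo → selorunpuspo   [vowel merger]
  selorunpuspo → selorumpuspo   [nasal place assimilation]
  giving Kuviken selorumpuspo.

selorumpuspo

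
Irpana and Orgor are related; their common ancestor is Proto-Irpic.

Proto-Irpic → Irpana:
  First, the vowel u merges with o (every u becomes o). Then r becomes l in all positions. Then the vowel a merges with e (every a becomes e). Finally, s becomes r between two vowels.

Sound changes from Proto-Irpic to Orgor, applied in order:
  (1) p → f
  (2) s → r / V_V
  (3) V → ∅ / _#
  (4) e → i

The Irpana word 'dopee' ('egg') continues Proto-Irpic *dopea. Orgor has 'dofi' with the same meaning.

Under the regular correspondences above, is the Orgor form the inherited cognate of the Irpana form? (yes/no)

yes

Derive the expected Orgor reflex of *dopea:
Orgor: start from *dopea.
  rule 1 (unconditioned shift): dopea → dofea
  rule 2: no change — dofea
  rule 3 (apocope): dofea → dofe
  rule 4 (vowel merger): dofe → dofi
  ⇒ Orgor dofi
Orgor 'dofi' matches the regular reflex exactly, so the pair is cognate.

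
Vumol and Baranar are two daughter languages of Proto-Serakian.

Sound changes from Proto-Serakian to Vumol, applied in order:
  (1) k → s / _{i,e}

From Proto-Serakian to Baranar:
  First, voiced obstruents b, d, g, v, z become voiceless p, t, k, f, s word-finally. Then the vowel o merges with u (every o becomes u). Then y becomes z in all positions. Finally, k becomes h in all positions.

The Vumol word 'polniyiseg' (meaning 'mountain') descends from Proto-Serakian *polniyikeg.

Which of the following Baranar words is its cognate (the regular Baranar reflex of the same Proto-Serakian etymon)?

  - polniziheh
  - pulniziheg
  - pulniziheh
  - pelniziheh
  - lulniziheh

Baranar: start from *polniyikeg.
  rule 1 (final devoicing): polniyikeg → polniyikek
  rule 2 (vowel merger): polniyikek → pulniyikek
  rule 3 (unconditioned shift): pulniyikek → pulnizikek
  rule 4 (unconditioned shift): pulnizikek → pulniziheh
  ⇒ Baranar pulniziheh
Only 'pulniziheh' matches the regular Baranar development of *polniyikeg.

pulniziheh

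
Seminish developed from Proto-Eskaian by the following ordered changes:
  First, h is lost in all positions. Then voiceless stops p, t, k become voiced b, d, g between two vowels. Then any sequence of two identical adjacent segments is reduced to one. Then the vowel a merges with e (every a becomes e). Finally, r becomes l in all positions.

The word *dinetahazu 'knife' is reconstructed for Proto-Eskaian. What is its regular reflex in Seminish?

dinedezu

Seminish: start from *dinetahazu.
  rule 1 (h-loss): dinetahazu → dinetaazu
  rule 2 (intervocalic voicing): dinetaazu → dinedaazu
  rule 3 (degemination): dinedaazu → dinedazu
  rule 4 (vowel merger): dinedazu → dinedezu
  rule 5: no change — dinedezu
  ⇒ Seminish dinedezu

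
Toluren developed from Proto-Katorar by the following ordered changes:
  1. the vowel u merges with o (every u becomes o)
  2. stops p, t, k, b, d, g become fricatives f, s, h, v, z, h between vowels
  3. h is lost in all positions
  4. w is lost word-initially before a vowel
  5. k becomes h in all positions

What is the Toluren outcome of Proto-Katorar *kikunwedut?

Toluren: start from *kikunwedut.
  rule 1 (vowel merger): kikunwedut → kikonwedot
  rule 2 (intervocalic lenition): kikonwedot → kihonwezot
  rule 3 (h-loss): kihonwezot → kionwezot
  rule 4: no change — kionwezot
  rule 5 (unconditioned shift): kionwezot → hionwezot
  ⇒ Toluren hionwezot

hionwezot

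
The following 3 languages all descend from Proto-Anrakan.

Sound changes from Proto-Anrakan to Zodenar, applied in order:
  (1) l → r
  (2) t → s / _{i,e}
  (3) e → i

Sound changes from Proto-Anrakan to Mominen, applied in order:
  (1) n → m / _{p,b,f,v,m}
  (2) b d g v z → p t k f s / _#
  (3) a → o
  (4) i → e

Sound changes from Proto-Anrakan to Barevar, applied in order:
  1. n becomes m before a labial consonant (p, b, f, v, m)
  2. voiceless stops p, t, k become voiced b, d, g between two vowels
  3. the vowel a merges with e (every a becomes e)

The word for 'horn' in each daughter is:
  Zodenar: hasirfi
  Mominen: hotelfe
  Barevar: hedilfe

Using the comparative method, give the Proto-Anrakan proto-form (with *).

Position 4: Zodenar has i, Mominen has e, Barevar has i. Barevar preserves i here (none of its changes turn any other segment into i), so the proto-segment is *i.
Position 2: Zodenar has a, Mominen has o, Barevar has e. Zodenar preserves a here (none of its changes turn any other segment into a), so the proto-segment is *a.
Position 7: Zodenar has i, Mominen has e, Barevar has e. Taking the neighbouring segments as reconstructed: Zodenar i could go back to *e or *i; Mominen e could go back to *e or *i; Barevar e could go back to *a or *e — the one source consistent with every daughter is *e.
Continuing position by position gives *hatilfe; check it forward:
Zodenar: start from *hatilfe.
  rule 1 (unconditioned shift): hatilfe → hatirfe
  rule 2 (palatalisation): hatirfe → hasirfe
  rule 3 (vowel merger): hasirfe → hasirfi
  ⇒ Zodenar hasirfi
Mominen: start from *hatilfe.
  rule 1: no change — hatilfe
  rule 2: no change — hatilfe
  rule 3 (vowel merger): hatilfe → hotilfe
  rule 4 (vowel merger): hotilfe → hotelfe
  ⇒ Mominen hotelfe
Barevar: *hatilfe > hadilfe > hedilfe  (by intervocalic voicing, vowel merger)
*hatilfe is the unique common source.

*hatilfe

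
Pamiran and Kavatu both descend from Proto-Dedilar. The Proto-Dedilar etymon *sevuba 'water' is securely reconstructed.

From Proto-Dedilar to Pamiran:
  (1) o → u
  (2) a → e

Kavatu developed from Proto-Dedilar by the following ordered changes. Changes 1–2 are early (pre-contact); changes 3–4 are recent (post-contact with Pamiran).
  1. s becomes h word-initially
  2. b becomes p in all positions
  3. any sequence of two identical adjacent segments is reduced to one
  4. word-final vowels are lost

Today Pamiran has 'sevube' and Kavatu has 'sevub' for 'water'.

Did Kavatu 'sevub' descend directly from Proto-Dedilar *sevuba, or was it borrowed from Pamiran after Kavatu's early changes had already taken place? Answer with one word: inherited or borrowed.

borrowed

If inherited, *sevuba would pass through all of Kavatu's changes:
Kavatu: start from *sevuba.
  rule 1 (debuccalisation): sevuba → hevuba
  rule 2 (unconditioned shift): hevuba → hevupa
  rule 3: no change — hevupa
  rule 4 (apocope): hevupa → hevup
  ⇒ Kavatu hevup
If borrowed from Pamiran 'sevube' after the early changes, it would undergo only the recent ones:
  rule 3 (degemination): no change (sevube)
  rule 4 (apocope): sevube → sevub
  ⇒ as a loan: sevub
Kavatu 'sevub' matches the loan outcome 'sevub', not the inherited 'hevup' — it skipped the early Kavatu changes, so it was borrowed from Pamiran.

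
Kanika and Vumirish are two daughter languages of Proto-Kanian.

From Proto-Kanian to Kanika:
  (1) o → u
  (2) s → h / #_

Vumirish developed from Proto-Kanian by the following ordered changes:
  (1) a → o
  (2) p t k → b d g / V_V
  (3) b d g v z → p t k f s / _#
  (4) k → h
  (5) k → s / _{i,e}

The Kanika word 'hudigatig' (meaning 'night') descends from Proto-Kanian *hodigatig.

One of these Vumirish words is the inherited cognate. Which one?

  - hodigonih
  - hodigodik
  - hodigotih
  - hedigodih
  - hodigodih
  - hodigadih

hodigodih

Vumirish: *hodigatig
  hodigatig → hodigotig   [vowel merger]
  hodigotig → hodigodig   [intervocalic voicing]
  hodigodig → hodigodik   [final devoicing]
  hodigodik → hodigodih   [unconditioned shift]
  hodigodih (rule 5 does not apply)
  giving Vumirish hodigodih.
Only 'hodigodih' matches the regular Vumirish development of *hodigatig.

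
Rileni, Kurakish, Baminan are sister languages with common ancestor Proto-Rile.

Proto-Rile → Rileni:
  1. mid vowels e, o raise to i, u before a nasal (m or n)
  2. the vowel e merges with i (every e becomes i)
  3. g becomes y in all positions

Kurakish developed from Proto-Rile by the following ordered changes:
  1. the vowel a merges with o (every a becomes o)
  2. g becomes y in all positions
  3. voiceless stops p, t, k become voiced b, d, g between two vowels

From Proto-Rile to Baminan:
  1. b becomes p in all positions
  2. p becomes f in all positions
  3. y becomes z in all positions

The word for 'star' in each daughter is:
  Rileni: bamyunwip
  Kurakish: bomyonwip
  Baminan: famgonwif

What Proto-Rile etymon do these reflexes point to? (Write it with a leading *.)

*bamgonwip

Position 9: Rileni has p, Kurakish has p, Baminan has f. Rileni preserves p here (none of its changes turn any other segment into p), so the proto-segment is *p.
Position 1: Rileni has b, Kurakish has b, Baminan has f. Rileni preserves b here (none of its changes turn any other segment into b), so the proto-segment is *b.
Position 5: Rileni has u, Kurakish has o, Baminan has o. Baminan preserves o here (none of its changes turn any other segment into o), so the proto-segment is *o.
This points to *bamgonwip. Verify forward in each daughter:
Rileni: *bamgonwip > bamgunwip > bamyunwip  (by pre-nasal raising, unconditioned shift)
Kurakish: start from *bamgonwip.
  rule 1 (vowel merger): bamgonwip → bomgonwip
  rule 2 (unconditioned shift): bomgonwip → bomyonwip
  rule 3: no change — bomyonwip
  ⇒ Kurakish bomyonwip
Baminan: *bamgonwip > pamgonwip > famgonwif  (by unconditioned shift, unconditioned shift)
*bamgonwip is the unique common source.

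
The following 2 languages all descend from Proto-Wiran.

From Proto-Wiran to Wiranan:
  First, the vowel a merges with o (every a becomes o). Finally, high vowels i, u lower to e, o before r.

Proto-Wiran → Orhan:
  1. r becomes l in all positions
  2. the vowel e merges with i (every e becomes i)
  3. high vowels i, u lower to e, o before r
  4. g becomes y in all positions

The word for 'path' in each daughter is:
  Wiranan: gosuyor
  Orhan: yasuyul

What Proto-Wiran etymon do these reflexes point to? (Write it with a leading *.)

Position 2: Wiranan has o, Orhan has a. Orhan preserves a here (none of its changes turn any other segment into a), so the proto-segment is *a.
Position 1: Wiranan has g, Orhan has y. Wiranan preserves g here (none of its changes turn any other segment into g), so the proto-segment is *g.
Verify the candidate proto-form against each daughter:
Wiranan: *gasuyur
  gasuyur → gosuyur   [vowel merger]
  gosuyur → gosuyor   [pre-rhotic lowering]
  giving Wiranan gosuyor.
Orhan: start from *gasuyur.
  rule 1 (unconditioned shift): gasuyur → gasuyul
  rule 2: no change — gasuyul
  rule 3: no change — gasuyul
  rule 4 (unconditioned shift): gasuyul → yasuyul
  ⇒ Orhan yasuyul
Only *gasuyur yields all of Wiranan gosuyor, Orhan yasuyul.

*gasuyur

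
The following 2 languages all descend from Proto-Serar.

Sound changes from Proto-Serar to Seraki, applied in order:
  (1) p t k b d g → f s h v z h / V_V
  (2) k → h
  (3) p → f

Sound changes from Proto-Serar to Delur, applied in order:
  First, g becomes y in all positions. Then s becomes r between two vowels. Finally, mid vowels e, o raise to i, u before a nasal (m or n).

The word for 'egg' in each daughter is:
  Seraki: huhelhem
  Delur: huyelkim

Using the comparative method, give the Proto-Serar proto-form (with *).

*hugelkem

Position 3: Seraki has h, Delur has y. Taking the neighbouring segments as reconstructed: Seraki h could go back to *k or *g or *h; Delur y could go back to *g or *y — the one source consistent with every daughter is *g.
Position 6: Seraki has h, Delur has k. Delur preserves k here (none of its changes turn any other segment into k), so the proto-segment is *k.
This points to *hugelkem. Verify forward in each daughter:
Seraki: start from *hugelkem.
  rule 1 (intervocalic lenition): hugelkem → huhelkem
  rule 2 (unconditioned shift): huhelkem → huhelhem
  rule 3: no change — huhelhem
  ⇒ Seraki huhelhem
Delur: *hugelkem
  hugelkem → huyelkem   [unconditioned shift]
  huyelkem (rule 2 does not apply)
  huyelkem → huyelkim   [pre-nasal raising]
  giving Delur huyelkim.
*hugelkem is the unique common source.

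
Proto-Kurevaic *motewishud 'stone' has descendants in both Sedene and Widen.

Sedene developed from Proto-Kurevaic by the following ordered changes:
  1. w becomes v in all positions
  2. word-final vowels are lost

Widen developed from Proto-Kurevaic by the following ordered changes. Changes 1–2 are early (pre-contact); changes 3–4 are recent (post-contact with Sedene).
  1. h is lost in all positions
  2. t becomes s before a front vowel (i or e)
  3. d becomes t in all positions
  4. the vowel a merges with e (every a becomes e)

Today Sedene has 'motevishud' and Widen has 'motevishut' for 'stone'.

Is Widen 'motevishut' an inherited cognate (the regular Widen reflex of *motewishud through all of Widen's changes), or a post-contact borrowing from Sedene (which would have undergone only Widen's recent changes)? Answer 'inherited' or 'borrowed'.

borrowed

If inherited, *motewishud would pass through all of Widen's changes:
Widen: *motewishud
  motewishud → motewisud   [h-loss]
  motewisud → mosewisud   [palatalisation]
  mosewisud → mosewisut   [unconditioned shift]
  mosewisut (rule 4 does not apply)
  giving Widen mosewisut.
If borrowed from Sedene 'motevishud' after the early changes, it would undergo only the recent ones:
  rule 3 (unconditioned shift): motevishud → motevishut
  rule 4 (vowel merger): no change (motevishut)
  ⇒ as a loan: motevishut
Widen 'motevishut' matches the loan outcome 'motevishut', not the inherited 'mosewisut' — it skipped the early Widen changes, so it was borrowed from Sedene.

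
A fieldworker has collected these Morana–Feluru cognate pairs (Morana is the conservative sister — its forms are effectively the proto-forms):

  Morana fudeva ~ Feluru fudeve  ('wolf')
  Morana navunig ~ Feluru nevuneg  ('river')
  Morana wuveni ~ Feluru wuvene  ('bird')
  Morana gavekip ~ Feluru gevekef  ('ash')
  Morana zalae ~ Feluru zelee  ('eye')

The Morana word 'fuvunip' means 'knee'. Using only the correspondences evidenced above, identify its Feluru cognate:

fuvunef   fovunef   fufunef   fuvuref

fuvunef

gavekip ~ gevekef — Morana i corresponds to Feluru e after a consonant, before a labial obstruent.
gavekip ~ gevekef — Morana p corresponds to Feluru f word-finally.
Applying these to Morana 'fuvunip':
  fuvunip → fuvunep   (i→e after a consonant, before a labial obstruent)
  fuvunep → fuvunef   (p→f word-finally)
So the Feluru cognate is 'fuvunef'.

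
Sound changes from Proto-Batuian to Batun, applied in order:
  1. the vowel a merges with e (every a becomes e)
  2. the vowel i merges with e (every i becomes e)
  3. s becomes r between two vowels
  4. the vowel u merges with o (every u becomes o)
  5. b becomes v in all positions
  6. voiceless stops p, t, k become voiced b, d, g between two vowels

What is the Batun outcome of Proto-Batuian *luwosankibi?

Batun: *luwosankibi
  luwosankibi → luwosenkibi   [vowel merger]
  luwosenkibi → luwosenkebe   [vowel merger]
  luwosenkebe → luworenkebe   [rhotacism]
  luworenkebe → loworenkebe   [vowel merger]
  loworenkebe → loworenkeve   [unconditioned shift]
  loworenkeve (rule 6 does not apply)
  giving Batun loworenkeve.

loworenkeve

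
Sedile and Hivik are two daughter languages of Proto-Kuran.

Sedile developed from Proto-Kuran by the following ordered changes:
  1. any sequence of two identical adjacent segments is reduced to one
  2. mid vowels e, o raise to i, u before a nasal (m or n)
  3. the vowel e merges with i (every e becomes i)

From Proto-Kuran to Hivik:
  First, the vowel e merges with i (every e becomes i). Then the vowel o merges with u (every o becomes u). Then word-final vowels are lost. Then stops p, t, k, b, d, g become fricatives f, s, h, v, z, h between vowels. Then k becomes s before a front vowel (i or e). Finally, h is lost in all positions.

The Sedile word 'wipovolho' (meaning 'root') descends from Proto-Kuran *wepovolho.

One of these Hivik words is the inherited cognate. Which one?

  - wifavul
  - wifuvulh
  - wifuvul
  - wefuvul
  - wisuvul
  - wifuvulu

Hivik: *wepovolho > wipovolho > wipuvulhu > wipuvulh > wifuvulh > wifuvul  (by vowel merger, vowel merger, apocope, intervocalic lenition, h-loss)
The other candidates each miss or misapply at least one Hivik change.

wifuvul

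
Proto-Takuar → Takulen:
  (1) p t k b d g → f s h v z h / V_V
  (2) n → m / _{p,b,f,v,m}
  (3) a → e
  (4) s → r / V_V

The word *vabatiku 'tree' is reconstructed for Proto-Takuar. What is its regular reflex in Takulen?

Takulen: start from *vabatiku.
  rule 1 (intervocalic lenition): vabatiku → vavasihu
  rule 2: no change — vavasihu
  rule 3 (vowel merger): vavasihu → vevesihu
  rule 4 (rhotacism): vevesihu → veverihu
  ⇒ Takulen veverihu

veverihu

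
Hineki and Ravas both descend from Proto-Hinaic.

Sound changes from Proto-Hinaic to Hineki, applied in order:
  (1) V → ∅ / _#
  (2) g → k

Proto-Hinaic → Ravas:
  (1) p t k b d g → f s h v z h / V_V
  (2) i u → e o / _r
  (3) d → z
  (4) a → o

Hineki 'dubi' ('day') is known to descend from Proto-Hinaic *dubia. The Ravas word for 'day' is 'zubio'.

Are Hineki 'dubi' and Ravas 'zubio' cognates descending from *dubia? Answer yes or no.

no

Derive the expected Ravas reflex of *dubia:
Ravas: *dubia
  dubia → duvia   [intervocalic lenition]
  duvia (rule 2 does not apply)
  duvia → zuvia   [unconditioned shift]
  zuvia → zuvio   [vowel merger]
  giving Ravas zuvio.
The regular Ravas reflex would be 'zuvio', but the attested form is 'zubio'. The correspondence is irregular, so they are not cognates (the Ravas form has a different source).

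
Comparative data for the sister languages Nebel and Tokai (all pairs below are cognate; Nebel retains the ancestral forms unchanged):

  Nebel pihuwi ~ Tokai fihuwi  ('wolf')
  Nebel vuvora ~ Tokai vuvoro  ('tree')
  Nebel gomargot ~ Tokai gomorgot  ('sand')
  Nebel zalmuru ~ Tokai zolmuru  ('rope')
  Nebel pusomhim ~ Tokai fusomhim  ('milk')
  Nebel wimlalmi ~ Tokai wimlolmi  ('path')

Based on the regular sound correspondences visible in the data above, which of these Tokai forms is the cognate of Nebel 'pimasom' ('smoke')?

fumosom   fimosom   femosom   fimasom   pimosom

fimosom

pihuwi ~ fihuwi — Nebel p corresponds to Tokai f word-initially before a front vowel.
zalmuru ~ zolmuru, wimlalmi ~ wimlolmi — Nebel a corresponds to Tokai o after a consonant, before a consonant other than r, m, n, p, b, f, v.
Applying these to Nebel 'pimasom':
  pimasom → fimasom   (p→f word-initially before a front vowel)
  fimasom → fimosom   (a→o after a consonant, before a consonant other than r, m, n, p, b, f, v)
So the Tokai cognate is 'fimosom'.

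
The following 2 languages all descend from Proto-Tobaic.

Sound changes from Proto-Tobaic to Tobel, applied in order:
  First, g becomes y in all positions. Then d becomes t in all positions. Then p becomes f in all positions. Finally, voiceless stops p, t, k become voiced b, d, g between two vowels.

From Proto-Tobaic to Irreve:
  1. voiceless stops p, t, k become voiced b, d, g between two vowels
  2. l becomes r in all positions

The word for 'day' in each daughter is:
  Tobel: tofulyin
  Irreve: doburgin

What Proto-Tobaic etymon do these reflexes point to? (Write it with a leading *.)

Position 3: Tobel has f, Irreve has b. Taking the neighbouring segments as reconstructed: Tobel f could go back to *p or *f; Irreve b could go back to *p or *b — the one source consistent with every daughter is *p.
Position 1: Tobel has t, Irreve has d. Taking the neighbouring segments as reconstructed: Tobel t could go back to *t or *d; Irreve d can only go back to *d — the one source consistent with every daughter is *d.
Position 6: Tobel has y, Irreve has g. Taking the neighbouring segments as reconstructed: Tobel y could go back to *g or *y; Irreve g can only go back to *g — the one source consistent with every daughter is *g.
Verify the candidate proto-form against each daughter:
Tobel: *dopulgin
  dopulgin → dopulyin   [unconditioned shift]
  dopulyin → topulyin   [unconditioned shift]
  topulyin → tofulyin   [unconditioned shift]
  tofulyin (rule 4 does not apply)
  giving Tobel tofulyin.
Irreve: *dopulgin > dobulgin > doburgin  (by intervocalic voicing, unconditioned shift)
*dopulgin is the unique common source.

*dopulgin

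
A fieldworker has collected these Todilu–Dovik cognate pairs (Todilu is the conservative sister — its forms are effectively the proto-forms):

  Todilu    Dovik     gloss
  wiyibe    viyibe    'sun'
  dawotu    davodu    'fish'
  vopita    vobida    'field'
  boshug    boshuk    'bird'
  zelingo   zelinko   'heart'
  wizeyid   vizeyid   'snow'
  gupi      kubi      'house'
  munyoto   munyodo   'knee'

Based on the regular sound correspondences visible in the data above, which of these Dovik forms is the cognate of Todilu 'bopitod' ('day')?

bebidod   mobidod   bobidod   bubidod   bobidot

vopita ~ vobida, gupi ~ kubi — Todilu p corresponds to Dovik b between vowels (before a front vowel).
munyoto ~ munyodo — Todilu t corresponds to Dovik d between vowels (before a back vowel).
Applying these to Todilu 'bopitod':
  bopitod → bobitod   (p→b between vowels (before a front vowel))
  bobitod → bobidod   (t→d between vowels (before a back vowel))
So the Dovik cognate is 'bobidod'.

bobidod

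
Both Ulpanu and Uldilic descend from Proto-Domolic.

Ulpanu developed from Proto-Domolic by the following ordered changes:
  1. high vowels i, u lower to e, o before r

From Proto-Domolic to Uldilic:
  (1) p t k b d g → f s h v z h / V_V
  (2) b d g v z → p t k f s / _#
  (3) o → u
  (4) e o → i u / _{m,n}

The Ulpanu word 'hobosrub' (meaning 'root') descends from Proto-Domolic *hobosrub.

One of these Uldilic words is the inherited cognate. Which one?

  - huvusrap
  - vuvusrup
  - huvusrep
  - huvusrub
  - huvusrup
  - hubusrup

huvusrup

Uldilic: *hobosrub > hovosrub > hovosrup > huvusrup  (by intervocalic lenition, final devoicing, vowel merger)
Only 'huvusrup' matches the regular Uldilic development of *hobosrub.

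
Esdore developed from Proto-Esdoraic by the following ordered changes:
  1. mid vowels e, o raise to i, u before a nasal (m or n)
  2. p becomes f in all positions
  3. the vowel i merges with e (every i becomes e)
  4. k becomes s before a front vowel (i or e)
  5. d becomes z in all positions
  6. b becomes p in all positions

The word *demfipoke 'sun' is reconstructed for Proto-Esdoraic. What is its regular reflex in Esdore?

zemfefose

Esdore: start from *demfipoke.
  rule 1 (pre-nasal raising): demfipoke → dimfipoke
  rule 2 (unconditioned shift): dimfipoke → dimfifoke
  rule 3 (vowel merger): dimfifoke → demfefoke
  rule 4 (palatalisation): demfefoke → demfefose
  rule 5 (unconditioned shift): demfefose → zemfefose
  rule 6: no change — zemfefose
  ⇒ Esdore zemfefose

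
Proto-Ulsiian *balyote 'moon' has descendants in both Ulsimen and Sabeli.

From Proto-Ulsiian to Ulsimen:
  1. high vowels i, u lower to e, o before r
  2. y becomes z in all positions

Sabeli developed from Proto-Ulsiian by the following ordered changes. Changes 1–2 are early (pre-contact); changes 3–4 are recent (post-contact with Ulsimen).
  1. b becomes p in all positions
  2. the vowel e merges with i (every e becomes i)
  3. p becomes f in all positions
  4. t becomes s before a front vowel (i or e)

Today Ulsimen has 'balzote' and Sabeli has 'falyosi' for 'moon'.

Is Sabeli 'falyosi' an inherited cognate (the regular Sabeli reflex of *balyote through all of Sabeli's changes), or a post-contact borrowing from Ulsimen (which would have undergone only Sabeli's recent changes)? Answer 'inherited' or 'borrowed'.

inherited

If inherited, *balyote would pass through all of Sabeli's changes:
Sabeli: *balyote
  balyote → palyote   [unconditioned shift]
  palyote → palyoti   [vowel merger]
  palyoti → falyoti   [unconditioned shift]
  falyoti → falyosi   [palatalisation]
  giving Sabeli falyosi.
If borrowed from Ulsimen 'balzote' after the early changes, it would undergo only the recent ones:
  rule 3 (unconditioned shift): no change (balzote)
  rule 4 (palatalisation): balzote → balzose
  ⇒ as a loan: balzose
Sabeli 'falyosi' matches the inherited outcome exactly, so it is an inherited cognate, not a loan.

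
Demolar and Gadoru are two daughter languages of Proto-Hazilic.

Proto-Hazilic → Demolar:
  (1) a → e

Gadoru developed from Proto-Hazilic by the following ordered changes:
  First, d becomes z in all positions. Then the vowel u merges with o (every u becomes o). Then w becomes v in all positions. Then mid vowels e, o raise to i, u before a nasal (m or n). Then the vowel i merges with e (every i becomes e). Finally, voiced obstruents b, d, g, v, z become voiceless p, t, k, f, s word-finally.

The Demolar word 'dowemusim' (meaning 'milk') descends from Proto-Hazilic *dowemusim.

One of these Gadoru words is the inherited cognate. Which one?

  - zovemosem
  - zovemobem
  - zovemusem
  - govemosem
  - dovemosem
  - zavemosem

Gadoru: start from *dowemusim.
  rule 1 (unconditioned shift): dowemusim → zowemusim
  rule 2 (vowel merger): zowemusim → zowemosim
  rule 3 (unconditioned shift): zowemosim → zovemosim
  rule 4 (pre-nasal raising): zovemosim → zovimosim
  rule 5 (vowel merger): zovimosim → zovemosem
  rule 6: no change — zovemosem
  ⇒ Gadoru zovemosem
Among the options, 'zovemosem' alone shows every Gadoru change applied in order.

zovemosem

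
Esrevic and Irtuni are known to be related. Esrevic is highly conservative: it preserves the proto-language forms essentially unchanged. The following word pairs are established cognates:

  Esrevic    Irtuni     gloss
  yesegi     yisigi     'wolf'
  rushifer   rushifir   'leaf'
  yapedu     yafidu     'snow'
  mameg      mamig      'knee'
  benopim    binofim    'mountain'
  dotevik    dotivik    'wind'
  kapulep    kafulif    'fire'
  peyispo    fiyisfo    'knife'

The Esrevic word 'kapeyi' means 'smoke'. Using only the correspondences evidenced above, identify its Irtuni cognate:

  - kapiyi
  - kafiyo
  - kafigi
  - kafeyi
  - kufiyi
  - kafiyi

yapedu ~ yafidu — Esrevic p corresponds to Irtuni f between vowels (before a front vowel).
yesegi ~ yisigi, yapedu ~ yafidu — Esrevic e corresponds to Irtuni i after a consonant, before a consonant other than r, m, n, p, b, f, v.
Applying these to Esrevic 'kapeyi':
  kapeyi → kafeyi   (p→f between vowels (before a front vowel))
  kafeyi → kafiyi   (e→i after a consonant, before a consonant other than r, m, n, p, b, f, v)
So the Irtuni cognate is 'kafiyi'.

kafiyi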